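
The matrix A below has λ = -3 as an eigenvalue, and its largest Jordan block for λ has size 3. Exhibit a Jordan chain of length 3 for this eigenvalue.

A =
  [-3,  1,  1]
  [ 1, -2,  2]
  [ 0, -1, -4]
A Jordan chain for λ = -3 of length 3:
v_1 = (1, 1, -1)ᵀ
v_2 = (0, 1, 0)ᵀ
v_3 = (1, 0, 0)ᵀ

Let N = A − (-3)·I. We want v_3 with N^3 v_3 = 0 but N^2 v_3 ≠ 0; then v_{j-1} := N · v_j for j = 3, …, 2.

Pick v_3 = (1, 0, 0)ᵀ.
Then v_2 = N · v_3 = (0, 1, 0)ᵀ.
Then v_1 = N · v_2 = (1, 1, -1)ᵀ.

Sanity check: (A − (-3)·I) v_1 = (0, 0, 0)ᵀ = 0. ✓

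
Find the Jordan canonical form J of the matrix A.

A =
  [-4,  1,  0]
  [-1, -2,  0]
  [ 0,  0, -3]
J_2(-3) ⊕ J_1(-3)

The characteristic polynomial is
  det(x·I − A) = x^3 + 9*x^2 + 27*x + 27 = (x + 3)^3

Eigenvalues and multiplicities (the geometric multiplicity of λ is n − rank(A − λI), which equals the number of Jordan blocks for λ):
  λ = -3: algebraic multiplicity = 3, geometric multiplicity = 2

Determining the block sizes for each eigenvalue:
  λ = -3: 2 blocks summing to 3 forces exactly one block of size 2 and the rest size 1 → block sizes [2, 1]

Assembling the blocks gives a Jordan form
J =
  [-3,  1,  0]
  [ 0, -3,  0]
  [ 0,  0, -3]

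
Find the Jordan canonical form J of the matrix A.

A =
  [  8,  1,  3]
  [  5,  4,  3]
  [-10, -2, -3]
J_2(3) ⊕ J_1(3)

The characteristic polynomial is
  det(x·I − A) = x^3 - 9*x^2 + 27*x - 27 = (x - 3)^3

Eigenvalues and multiplicities (the geometric multiplicity of λ is n − rank(A − λI), which equals the number of Jordan blocks for λ):
  λ = 3: algebraic multiplicity = 3, geometric multiplicity = 2

Determining the block sizes for each eigenvalue:
  λ = 3: 2 blocks summing to 3 forces exactly one block of size 2 and the rest size 1 → block sizes [2, 1]

Assembling the blocks gives a Jordan form
J =
  [3, 1, 0]
  [0, 3, 0]
  [0, 0, 3]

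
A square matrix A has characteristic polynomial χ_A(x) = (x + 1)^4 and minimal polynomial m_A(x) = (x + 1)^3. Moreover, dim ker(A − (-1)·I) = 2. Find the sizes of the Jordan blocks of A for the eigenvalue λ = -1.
Block sizes for λ = -1: [3, 1]

Step 1 — from the characteristic polynomial, algebraic multiplicity of λ = -1 is 4. From dim ker(A − (-1)·I) = 2, there are exactly 2 Jordan blocks for λ = -1.
Step 2 — from the minimal polynomial, the factor (x + 1)^3 tells us the largest block for λ = -1 has size 3.
Step 3 — with total size 4, 2 blocks, and largest block 3, the block sizes (in nonincreasing order) are [3, 1].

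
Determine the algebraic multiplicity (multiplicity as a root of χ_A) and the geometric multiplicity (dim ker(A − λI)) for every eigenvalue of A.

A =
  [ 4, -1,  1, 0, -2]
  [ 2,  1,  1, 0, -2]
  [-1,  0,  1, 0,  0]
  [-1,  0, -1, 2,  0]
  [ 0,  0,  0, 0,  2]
λ = 2: alg = 5, geom = 3

Step 1 — factor the characteristic polynomial to read off the algebraic multiplicities:
  χ_A(x) = (x - 2)^5

Step 2 — compute geometric multiplicities via the rank-nullity identity g(λ) = n − rank(A − λI):
  rank(A − (2)·I) = 2, so dim ker(A − (2)·I) = n − 2 = 3

Summary:
  λ = 2: algebraic multiplicity = 5, geometric multiplicity = 3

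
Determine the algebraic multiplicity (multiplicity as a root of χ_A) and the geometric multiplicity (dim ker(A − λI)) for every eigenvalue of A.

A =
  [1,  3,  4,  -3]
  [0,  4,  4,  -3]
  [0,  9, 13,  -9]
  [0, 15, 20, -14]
λ = 1: alg = 4, geom = 3

Step 1 — factor the characteristic polynomial to read off the algebraic multiplicities:
  χ_A(x) = (x - 1)^4

Step 2 — compute geometric multiplicities via the rank-nullity identity g(λ) = n − rank(A − λI):
  rank(A − (1)·I) = 1, so dim ker(A − (1)·I) = n − 1 = 3

Summary:
  λ = 1: algebraic multiplicity = 4, geometric multiplicity = 3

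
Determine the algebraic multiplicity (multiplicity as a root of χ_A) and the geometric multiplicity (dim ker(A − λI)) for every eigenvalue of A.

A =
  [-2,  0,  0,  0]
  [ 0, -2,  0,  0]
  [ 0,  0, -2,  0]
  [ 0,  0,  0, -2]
λ = -2: alg = 4, geom = 4

Step 1 — factor the characteristic polynomial to read off the algebraic multiplicities:
  χ_A(x) = (x + 2)^4

Step 2 — compute geometric multiplicities via the rank-nullity identity g(λ) = n − rank(A − λI):
  rank(A − (-2)·I) = 0, so dim ker(A − (-2)·I) = n − 0 = 4

Summary:
  λ = -2: algebraic multiplicity = 4, geometric multiplicity = 4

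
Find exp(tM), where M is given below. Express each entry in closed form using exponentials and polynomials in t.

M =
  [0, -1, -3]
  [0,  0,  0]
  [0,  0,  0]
e^{tM} =
  [1, -t, -3*t]
  [0, 1, 0]
  [0, 0, 1]

Strategy: write M = P · J · P⁻¹ where J is a Jordan canonical form, so e^{tM} = P · e^{tJ} · P⁻¹, and e^{tJ} can be computed block-by-block.

M has Jordan form
J =
  [0, 1, 0]
  [0, 0, 0]
  [0, 0, 0]
(up to reordering of blocks).

Per-block formulas:
  For a 1×1 block at λ = 0: exp(t · [0]) = [e^(0t)].
  For a 2×2 Jordan block J_2(0): exp(t · J_2(0)) = e^(0t)·(I + t·N), where N is the 2×2 nilpotent shift.

After assembling e^{tJ} and conjugating by P, we get:

e^{tM} =
  [1, -t, -3*t]
  [0, 1, 0]
  [0, 0, 1]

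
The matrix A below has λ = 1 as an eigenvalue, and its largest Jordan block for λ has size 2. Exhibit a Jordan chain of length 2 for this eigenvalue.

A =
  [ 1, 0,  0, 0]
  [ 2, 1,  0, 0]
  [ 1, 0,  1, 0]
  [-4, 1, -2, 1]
A Jordan chain for λ = 1 of length 2:
v_1 = (0, 2, 1, -4)ᵀ
v_2 = (1, 0, 0, 0)ᵀ

Let N = A − (1)·I. We want v_2 with N^2 v_2 = 0 but N^1 v_2 ≠ 0; then v_{j-1} := N · v_j for j = 2, …, 2.

Pick v_2 = (1, 0, 0, 0)ᵀ.
Then v_1 = N · v_2 = (0, 2, 1, -4)ᵀ.

Sanity check: (A − (1)·I) v_1 = (0, 0, 0, 0)ᵀ = 0. ✓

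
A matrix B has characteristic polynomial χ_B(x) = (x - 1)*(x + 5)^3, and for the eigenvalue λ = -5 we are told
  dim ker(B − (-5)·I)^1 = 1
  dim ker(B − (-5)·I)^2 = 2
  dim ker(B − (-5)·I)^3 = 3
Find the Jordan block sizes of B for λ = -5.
Block sizes for λ = -5: [3]

From the dimensions of kernels of powers, the number of Jordan blocks of size at least j is d_j − d_{j−1} where d_j = dim ker(N^j) (with d_0 = 0). Computing the differences gives [1, 1, 1].
The number of blocks of size exactly k is (#blocks of size ≥ k) − (#blocks of size ≥ k + 1), so the partition is: 1 block(s) of size 3.
In nonincreasing order the block sizes are [3].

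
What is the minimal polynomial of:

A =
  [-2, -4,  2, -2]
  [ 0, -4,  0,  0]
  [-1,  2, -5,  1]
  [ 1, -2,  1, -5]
x^2 + 8*x + 16

The characteristic polynomial is χ_A(x) = (x + 4)^4, so the eigenvalues are known. The minimal polynomial is
  m_A(x) = Π_λ (x − λ)^{k_λ}
where k_λ is the size of the *largest* Jordan block for λ (equivalently, the smallest k with (A − λI)^k v = 0 for every generalised eigenvector v of λ).

  λ = -4: largest Jordan block has size 2, contributing (x + 4)^2

So m_A(x) = (x + 4)^2 = x^2 + 8*x + 16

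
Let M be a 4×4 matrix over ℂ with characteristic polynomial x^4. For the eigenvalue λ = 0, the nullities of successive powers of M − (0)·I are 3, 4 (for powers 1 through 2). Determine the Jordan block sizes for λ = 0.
Block sizes for λ = 0: [2, 1, 1]

From the dimensions of kernels of powers, the number of Jordan blocks of size at least j is d_j − d_{j−1} where d_j = dim ker(N^j) (with d_0 = 0). Computing the differences gives [3, 1].
The number of blocks of size exactly k is (#blocks of size ≥ k) − (#blocks of size ≥ k + 1), so the partition is: 2 block(s) of size 1, 1 block(s) of size 2.
In nonincreasing order the block sizes are [2, 1, 1].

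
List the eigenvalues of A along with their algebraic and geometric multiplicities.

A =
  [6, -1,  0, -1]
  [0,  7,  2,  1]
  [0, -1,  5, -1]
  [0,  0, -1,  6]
λ = 6: alg = 4, geom = 2

Step 1 — factor the characteristic polynomial to read off the algebraic multiplicities:
  χ_A(x) = (x - 6)^4

Step 2 — compute geometric multiplicities via the rank-nullity identity g(λ) = n − rank(A − λI):
  rank(A − (6)·I) = 2, so dim ker(A − (6)·I) = n − 2 = 2

Summary:
  λ = 6: algebraic multiplicity = 4, geometric multiplicity = 2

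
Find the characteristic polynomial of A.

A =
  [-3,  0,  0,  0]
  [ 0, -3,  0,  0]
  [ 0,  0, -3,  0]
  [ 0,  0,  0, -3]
x^4 + 12*x^3 + 54*x^2 + 108*x + 81

Expanding det(x·I − A) (e.g. by cofactor expansion or by noting that A is similar to its Jordan form J, which has the same characteristic polynomial as A) gives
  χ_A(x) = x^4 + 12*x^3 + 54*x^2 + 108*x + 81
which factors as (x + 3)^4. The eigenvalues (with algebraic multiplicities) are λ = -3 with multiplicity 4.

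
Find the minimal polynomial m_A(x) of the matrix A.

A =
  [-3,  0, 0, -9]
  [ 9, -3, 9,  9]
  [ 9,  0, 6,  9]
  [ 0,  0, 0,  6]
x^2 - 3*x - 18

The characteristic polynomial is χ_A(x) = (x - 6)^2*(x + 3)^2, so the eigenvalues are known. The minimal polynomial is
  m_A(x) = Π_λ (x − λ)^{k_λ}
where k_λ is the size of the *largest* Jordan block for λ (equivalently, the smallest k with (A − λI)^k v = 0 for every generalised eigenvector v of λ).

  λ = -3: largest Jordan block has size 1, contributing (x + 3)
  λ = 6: largest Jordan block has size 1, contributing (x − 6)

So m_A(x) = (x - 6)*(x + 3) = x^2 - 3*x - 18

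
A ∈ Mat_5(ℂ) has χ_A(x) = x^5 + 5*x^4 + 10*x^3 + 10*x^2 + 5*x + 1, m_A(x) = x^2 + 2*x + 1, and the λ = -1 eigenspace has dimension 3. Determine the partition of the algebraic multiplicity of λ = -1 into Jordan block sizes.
Block sizes for λ = -1: [2, 2, 1]

Step 1 — from the characteristic polynomial, algebraic multiplicity of λ = -1 is 5. From dim ker(A − (-1)·I) = 3, there are exactly 3 Jordan blocks for λ = -1.
Step 2 — from the minimal polynomial, the factor (x + 1)^2 tells us the largest block for λ = -1 has size 2.
Step 3 — with total size 5, 3 blocks, and largest block 2, the block sizes (in nonincreasing order) are [2, 2, 1].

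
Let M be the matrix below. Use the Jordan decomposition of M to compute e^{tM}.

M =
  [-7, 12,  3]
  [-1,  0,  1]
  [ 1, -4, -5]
e^{tM} =
  [-3*t*exp(-4*t) + exp(-4*t), 12*t*exp(-4*t), 3*t*exp(-4*t)]
  [-t*exp(-4*t), 4*t*exp(-4*t) + exp(-4*t), t*exp(-4*t)]
  [t*exp(-4*t), -4*t*exp(-4*t), -t*exp(-4*t) + exp(-4*t)]

Strategy: write M = P · J · P⁻¹ where J is a Jordan canonical form, so e^{tM} = P · e^{tJ} · P⁻¹, and e^{tJ} can be computed block-by-block.

M has Jordan form
J =
  [-4,  1,  0]
  [ 0, -4,  0]
  [ 0,  0, -4]
(up to reordering of blocks).

Per-block formulas:
  For a 2×2 Jordan block J_2(-4): exp(t · J_2(-4)) = e^(-4t)·(I + t·N), where N is the 2×2 nilpotent shift.
  For a 1×1 block at λ = -4: exp(t · [-4]) = [e^(-4t)].

After assembling e^{tJ} and conjugating by P, we get:

e^{tM} =
  [-3*t*exp(-4*t) + exp(-4*t), 12*t*exp(-4*t), 3*t*exp(-4*t)]
  [-t*exp(-4*t), 4*t*exp(-4*t) + exp(-4*t), t*exp(-4*t)]
  [t*exp(-4*t), -4*t*exp(-4*t), -t*exp(-4*t) + exp(-4*t)]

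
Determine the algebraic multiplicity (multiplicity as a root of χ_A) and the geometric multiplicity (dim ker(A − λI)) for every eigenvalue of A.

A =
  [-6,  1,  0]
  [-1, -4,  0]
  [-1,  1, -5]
λ = -5: alg = 3, geom = 2

Step 1 — factor the characteristic polynomial to read off the algebraic multiplicities:
  χ_A(x) = (x + 5)^3

Step 2 — compute geometric multiplicities via the rank-nullity identity g(λ) = n − rank(A − λI):
  rank(A − (-5)·I) = 1, so dim ker(A − (-5)·I) = n − 1 = 2

Summary:
  λ = -5: algebraic multiplicity = 3, geometric multiplicity = 2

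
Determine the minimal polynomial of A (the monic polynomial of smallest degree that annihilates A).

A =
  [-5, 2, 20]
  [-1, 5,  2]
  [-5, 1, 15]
x^3 - 15*x^2 + 75*x - 125

The characteristic polynomial is χ_A(x) = (x - 5)^3, so the eigenvalues are known. The minimal polynomial is
  m_A(x) = Π_λ (x − λ)^{k_λ}
where k_λ is the size of the *largest* Jordan block for λ (equivalently, the smallest k with (A − λI)^k v = 0 for every generalised eigenvector v of λ).

  λ = 5: largest Jordan block has size 3, contributing (x − 5)^3

So m_A(x) = (x - 5)^3 = x^3 - 15*x^2 + 75*x - 125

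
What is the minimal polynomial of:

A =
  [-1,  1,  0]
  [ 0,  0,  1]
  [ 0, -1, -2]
x^3 + 3*x^2 + 3*x + 1

The characteristic polynomial is χ_A(x) = (x + 1)^3, so the eigenvalues are known. The minimal polynomial is
  m_A(x) = Π_λ (x − λ)^{k_λ}
where k_λ is the size of the *largest* Jordan block for λ (equivalently, the smallest k with (A − λI)^k v = 0 for every generalised eigenvector v of λ).

  λ = -1: largest Jordan block has size 3, contributing (x + 1)^3

So m_A(x) = (x + 1)^3 = x^3 + 3*x^2 + 3*x + 1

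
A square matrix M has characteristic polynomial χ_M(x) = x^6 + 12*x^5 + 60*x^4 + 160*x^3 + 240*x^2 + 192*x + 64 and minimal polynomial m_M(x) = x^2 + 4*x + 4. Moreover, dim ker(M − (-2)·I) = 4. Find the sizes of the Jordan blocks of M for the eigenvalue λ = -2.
Block sizes for λ = -2: [2, 2, 1, 1]

Step 1 — from the characteristic polynomial, algebraic multiplicity of λ = -2 is 6. From dim ker(M − (-2)·I) = 4, there are exactly 4 Jordan blocks for λ = -2.
Step 2 — from the minimal polynomial, the factor (x + 2)^2 tells us the largest block for λ = -2 has size 2.
Step 3 — with total size 6, 4 blocks, and largest block 2, the block sizes (in nonincreasing order) are [2, 2, 1, 1].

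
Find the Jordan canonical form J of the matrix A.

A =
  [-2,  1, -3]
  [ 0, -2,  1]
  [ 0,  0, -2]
J_3(-2)

The characteristic polynomial is
  det(x·I − A) = x^3 + 6*x^2 + 12*x + 8 = (x + 2)^3

Eigenvalues and multiplicities (the geometric multiplicity of λ is n − rank(A − λI), which equals the number of Jordan blocks for λ):
  λ = -2: algebraic multiplicity = 3, geometric multiplicity = 1

Determining the block sizes for each eigenvalue:
  λ = -2: one block (gm = 1), so the single block has size am = 3 → block sizes [3]

Assembling the blocks gives a Jordan form
J =
  [-2,  1,  0]
  [ 0, -2,  1]
  [ 0,  0, -2]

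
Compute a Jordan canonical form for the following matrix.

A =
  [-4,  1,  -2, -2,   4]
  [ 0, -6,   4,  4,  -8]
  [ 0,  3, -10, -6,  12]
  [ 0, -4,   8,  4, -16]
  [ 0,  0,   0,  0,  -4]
J_2(-4) ⊕ J_1(-4) ⊕ J_1(-4) ⊕ J_1(-4)

The characteristic polynomial is
  det(x·I − A) = x^5 + 20*x^4 + 160*x^3 + 640*x^2 + 1280*x + 1024 = (x + 4)^5

Eigenvalues and multiplicities (the geometric multiplicity of λ is n − rank(A − λI), which equals the number of Jordan blocks for λ):
  λ = -4: algebraic multiplicity = 5, geometric multiplicity = 4

Determining the block sizes for each eigenvalue:
  λ = -4: 4 blocks summing to 5 forces exactly one block of size 2 and the rest size 1 → block sizes [2, 1, 1, 1]

Assembling the blocks gives a Jordan form
J =
  [-4,  1,  0,  0,  0]
  [ 0, -4,  0,  0,  0]
  [ 0,  0, -4,  0,  0]
  [ 0,  0,  0, -4,  0]
  [ 0,  0,  0,  0, -4]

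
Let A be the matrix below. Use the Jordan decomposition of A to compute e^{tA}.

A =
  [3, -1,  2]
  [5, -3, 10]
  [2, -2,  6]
e^{tA} =
  [t*exp(2*t) + exp(2*t), -t*exp(2*t), 2*t*exp(2*t)]
  [5*t*exp(2*t), -5*t*exp(2*t) + exp(2*t), 10*t*exp(2*t)]
  [2*t*exp(2*t), -2*t*exp(2*t), 4*t*exp(2*t) + exp(2*t)]

Strategy: write A = P · J · P⁻¹ where J is a Jordan canonical form, so e^{tA} = P · e^{tJ} · P⁻¹, and e^{tJ} can be computed block-by-block.

A has Jordan form
J =
  [2, 1, 0]
  [0, 2, 0]
  [0, 0, 2]
(up to reordering of blocks).

Per-block formulas:
  For a 2×2 Jordan block J_2(2): exp(t · J_2(2)) = e^(2t)·(I + t·N), where N is the 2×2 nilpotent shift.
  For a 1×1 block at λ = 2: exp(t · [2]) = [e^(2t)].

After assembling e^{tJ} and conjugating by P, we get:

e^{tA} =
  [t*exp(2*t) + exp(2*t), -t*exp(2*t), 2*t*exp(2*t)]
  [5*t*exp(2*t), -5*t*exp(2*t) + exp(2*t), 10*t*exp(2*t)]
  [2*t*exp(2*t), -2*t*exp(2*t), 4*t*exp(2*t) + exp(2*t)]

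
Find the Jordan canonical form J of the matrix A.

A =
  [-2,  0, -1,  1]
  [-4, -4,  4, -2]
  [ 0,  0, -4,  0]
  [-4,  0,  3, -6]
J_3(-4) ⊕ J_1(-4)

The characteristic polynomial is
  det(x·I − A) = x^4 + 16*x^3 + 96*x^2 + 256*x + 256 = (x + 4)^4

Eigenvalues and multiplicities (the geometric multiplicity of λ is n − rank(A − λI), which equals the number of Jordan blocks for λ):
  λ = -4: algebraic multiplicity = 4, geometric multiplicity = 2

Determining the block sizes for each eigenvalue:
  λ = -4: with am = 4 and gm = 2, the partition is not yet determined (e.g. several partitions of 4 into 2 parts exist). Let N = A − (-4)·I. Computing rank(N^1) = 2, rank(N^2) = 1, rank(N^3) = 0; the number of blocks of size ≥ j is rank(N^{j−1}) − rank(N^j), giving [2, 1, 1]. So we have 1 block(s) of size 3, 1 block(s) of size 1 → block sizes [3, 1]

Assembling the blocks gives a Jordan form
J =
  [-4,  1,  0,  0]
  [ 0, -4,  1,  0]
  [ 0,  0, -4,  0]
  [ 0,  0,  0, -4]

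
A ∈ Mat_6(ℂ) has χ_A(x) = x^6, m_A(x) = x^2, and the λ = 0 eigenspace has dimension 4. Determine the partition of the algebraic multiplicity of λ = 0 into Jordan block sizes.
Block sizes for λ = 0: [2, 2, 1, 1]

Step 1 — from the characteristic polynomial, algebraic multiplicity of λ = 0 is 6. From dim ker(A − (0)·I) = 4, there are exactly 4 Jordan blocks for λ = 0.
Step 2 — from the minimal polynomial, the factor (x − 0)^2 tells us the largest block for λ = 0 has size 2.
Step 3 — with total size 6, 4 blocks, and largest block 2, the block sizes (in nonincreasing order) are [2, 2, 1, 1].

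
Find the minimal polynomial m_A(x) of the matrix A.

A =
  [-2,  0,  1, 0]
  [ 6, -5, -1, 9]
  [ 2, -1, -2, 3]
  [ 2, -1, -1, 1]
x^3 + 6*x^2 + 12*x + 8

The characteristic polynomial is χ_A(x) = (x + 2)^4, so the eigenvalues are known. The minimal polynomial is
  m_A(x) = Π_λ (x − λ)^{k_λ}
where k_λ is the size of the *largest* Jordan block for λ (equivalently, the smallest k with (A − λI)^k v = 0 for every generalised eigenvector v of λ).

  λ = -2: largest Jordan block has size 3, contributing (x + 2)^3

So m_A(x) = (x + 2)^3 = x^3 + 6*x^2 + 12*x + 8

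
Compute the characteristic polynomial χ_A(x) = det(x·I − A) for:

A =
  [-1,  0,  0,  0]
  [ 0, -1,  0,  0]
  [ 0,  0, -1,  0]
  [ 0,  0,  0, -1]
x^4 + 4*x^3 + 6*x^2 + 4*x + 1

Expanding det(x·I − A) (e.g. by cofactor expansion or by noting that A is similar to its Jordan form J, which has the same characteristic polynomial as A) gives
  χ_A(x) = x^4 + 4*x^3 + 6*x^2 + 4*x + 1
which factors as (x + 1)^4. The eigenvalues (with algebraic multiplicities) are λ = -1 with multiplicity 4.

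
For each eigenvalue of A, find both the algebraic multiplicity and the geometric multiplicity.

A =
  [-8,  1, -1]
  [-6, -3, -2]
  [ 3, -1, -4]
λ = -5: alg = 3, geom = 2

Step 1 — factor the characteristic polynomial to read off the algebraic multiplicities:
  χ_A(x) = (x + 5)^3

Step 2 — compute geometric multiplicities via the rank-nullity identity g(λ) = n − rank(A − λI):
  rank(A − (-5)·I) = 1, so dim ker(A − (-5)·I) = n − 1 = 2

Summary:
  λ = -5: algebraic multiplicity = 3, geometric multiplicity = 2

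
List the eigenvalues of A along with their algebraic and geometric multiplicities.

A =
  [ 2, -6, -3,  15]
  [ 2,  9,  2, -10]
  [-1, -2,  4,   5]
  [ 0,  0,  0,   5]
λ = 5: alg = 4, geom = 3

Step 1 — factor the characteristic polynomial to read off the algebraic multiplicities:
  χ_A(x) = (x - 5)^4

Step 2 — compute geometric multiplicities via the rank-nullity identity g(λ) = n − rank(A − λI):
  rank(A − (5)·I) = 1, so dim ker(A − (5)·I) = n − 1 = 3

Summary:
  λ = 5: algebraic multiplicity = 4, geometric multiplicity = 3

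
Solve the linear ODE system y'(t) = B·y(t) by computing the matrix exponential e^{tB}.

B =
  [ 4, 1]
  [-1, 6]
e^{tB} =
  [-t*exp(5*t) + exp(5*t), t*exp(5*t)]
  [-t*exp(5*t), t*exp(5*t) + exp(5*t)]

Strategy: write B = P · J · P⁻¹ where J is a Jordan canonical form, so e^{tB} = P · e^{tJ} · P⁻¹, and e^{tJ} can be computed block-by-block.

B has Jordan form
J =
  [5, 1]
  [0, 5]
(up to reordering of blocks).

Per-block formulas:
  For a 2×2 Jordan block J_2(5): exp(t · J_2(5)) = e^(5t)·(I + t·N), where N is the 2×2 nilpotent shift.

After assembling e^{tJ} and conjugating by P, we get:

e^{tB} =
  [-t*exp(5*t) + exp(5*t), t*exp(5*t)]
  [-t*exp(5*t), t*exp(5*t) + exp(5*t)]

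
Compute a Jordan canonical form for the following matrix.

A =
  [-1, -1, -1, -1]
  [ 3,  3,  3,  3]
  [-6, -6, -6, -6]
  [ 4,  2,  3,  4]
J_3(0) ⊕ J_1(0)

The characteristic polynomial is
  det(x·I − A) = x^4

Eigenvalues and multiplicities (the geometric multiplicity of λ is n − rank(A − λI), which equals the number of Jordan blocks for λ):
  λ = 0: algebraic multiplicity = 4, geometric multiplicity = 2

Determining the block sizes for each eigenvalue:
  λ = 0: with am = 4 and gm = 2, the partition is not yet determined (e.g. several partitions of 4 into 2 parts exist). Let N = A − (0)·I. Computing rank(N^1) = 2, rank(N^2) = 1, rank(N^3) = 0; the number of blocks of size ≥ j is rank(N^{j−1}) − rank(N^j), giving [2, 1, 1]. So we have 1 block(s) of size 3, 1 block(s) of size 1 → block sizes [3, 1]

Assembling the blocks gives a Jordan form
J =
  [0, 1, 0, 0]
  [0, 0, 1, 0]
  [0, 0, 0, 0]
  [0, 0, 0, 0]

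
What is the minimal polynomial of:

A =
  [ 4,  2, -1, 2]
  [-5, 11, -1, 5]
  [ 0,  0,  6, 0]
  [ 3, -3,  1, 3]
x^3 - 18*x^2 + 108*x - 216

The characteristic polynomial is χ_A(x) = (x - 6)^4, so the eigenvalues are known. The minimal polynomial is
  m_A(x) = Π_λ (x − λ)^{k_λ}
where k_λ is the size of the *largest* Jordan block for λ (equivalently, the smallest k with (A − λI)^k v = 0 for every generalised eigenvector v of λ).

  λ = 6: largest Jordan block has size 3, contributing (x − 6)^3

So m_A(x) = (x - 6)^3 = x^3 - 18*x^2 + 108*x - 216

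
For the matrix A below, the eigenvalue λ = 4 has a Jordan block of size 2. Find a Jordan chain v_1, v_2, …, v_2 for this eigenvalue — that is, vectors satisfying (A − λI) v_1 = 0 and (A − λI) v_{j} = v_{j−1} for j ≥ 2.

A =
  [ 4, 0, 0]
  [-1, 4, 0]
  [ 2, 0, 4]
A Jordan chain for λ = 4 of length 2:
v_1 = (0, -1, 2)ᵀ
v_2 = (1, 0, 0)ᵀ

Let N = A − (4)·I. We want v_2 with N^2 v_2 = 0 but N^1 v_2 ≠ 0; then v_{j-1} := N · v_j for j = 2, …, 2.

Pick v_2 = (1, 0, 0)ᵀ.
Then v_1 = N · v_2 = (0, -1, 2)ᵀ.

Sanity check: (A − (4)·I) v_1 = (0, 0, 0)ᵀ = 0. ✓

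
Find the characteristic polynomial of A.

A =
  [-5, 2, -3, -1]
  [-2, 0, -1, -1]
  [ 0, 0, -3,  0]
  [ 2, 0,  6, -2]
x^4 + 10*x^3 + 37*x^2 + 60*x + 36

Expanding det(x·I − A) (e.g. by cofactor expansion or by noting that A is similar to its Jordan form J, which has the same characteristic polynomial as A) gives
  χ_A(x) = x^4 + 10*x^3 + 37*x^2 + 60*x + 36
which factors as (x + 2)^2*(x + 3)^2. The eigenvalues (with algebraic multiplicities) are λ = -3 with multiplicity 2, λ = -2 with multiplicity 2.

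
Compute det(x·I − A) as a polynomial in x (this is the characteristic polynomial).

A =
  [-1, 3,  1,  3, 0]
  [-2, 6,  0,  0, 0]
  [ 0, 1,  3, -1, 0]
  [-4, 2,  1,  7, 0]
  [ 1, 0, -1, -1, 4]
x^5 - 19*x^4 + 144*x^3 - 544*x^2 + 1024*x - 768

Expanding det(x·I − A) (e.g. by cofactor expansion or by noting that A is similar to its Jordan form J, which has the same characteristic polynomial as A) gives
  χ_A(x) = x^5 - 19*x^4 + 144*x^3 - 544*x^2 + 1024*x - 768
which factors as (x - 4)^4*(x - 3). The eigenvalues (with algebraic multiplicities) are λ = 3 with multiplicity 1, λ = 4 with multiplicity 4.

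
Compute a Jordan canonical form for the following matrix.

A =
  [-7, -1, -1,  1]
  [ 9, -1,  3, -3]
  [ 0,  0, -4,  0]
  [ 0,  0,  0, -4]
J_2(-4) ⊕ J_1(-4) ⊕ J_1(-4)

The characteristic polynomial is
  det(x·I − A) = x^4 + 16*x^3 + 96*x^2 + 256*x + 256 = (x + 4)^4

Eigenvalues and multiplicities (the geometric multiplicity of λ is n − rank(A − λI), which equals the number of Jordan blocks for λ):
  λ = -4: algebraic multiplicity = 4, geometric multiplicity = 3

Determining the block sizes for each eigenvalue:
  λ = -4: 3 blocks summing to 4 forces exactly one block of size 2 and the rest size 1 → block sizes [2, 1, 1]

Assembling the blocks gives a Jordan form
J =
  [-4,  1,  0,  0]
  [ 0, -4,  0,  0]
  [ 0,  0, -4,  0]
  [ 0,  0,  0, -4]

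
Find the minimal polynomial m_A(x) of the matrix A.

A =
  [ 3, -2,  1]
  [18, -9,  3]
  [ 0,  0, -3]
x^2 + 6*x + 9

The characteristic polynomial is χ_A(x) = (x + 3)^3, so the eigenvalues are known. The minimal polynomial is
  m_A(x) = Π_λ (x − λ)^{k_λ}
where k_λ is the size of the *largest* Jordan block for λ (equivalently, the smallest k with (A − λI)^k v = 0 for every generalised eigenvector v of λ).

  λ = -3: largest Jordan block has size 2, contributing (x + 3)^2

So m_A(x) = (x + 3)^2 = x^2 + 6*x + 9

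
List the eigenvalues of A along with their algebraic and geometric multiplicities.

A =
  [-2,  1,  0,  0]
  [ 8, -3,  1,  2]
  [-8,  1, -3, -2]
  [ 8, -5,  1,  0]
λ = -2: alg = 4, geom = 2

Step 1 — factor the characteristic polynomial to read off the algebraic multiplicities:
  χ_A(x) = (x + 2)^4

Step 2 — compute geometric multiplicities via the rank-nullity identity g(λ) = n − rank(A − λI):
  rank(A − (-2)·I) = 2, so dim ker(A − (-2)·I) = n − 2 = 2

Summary:
  λ = -2: algebraic multiplicity = 4, geometric multiplicity = 2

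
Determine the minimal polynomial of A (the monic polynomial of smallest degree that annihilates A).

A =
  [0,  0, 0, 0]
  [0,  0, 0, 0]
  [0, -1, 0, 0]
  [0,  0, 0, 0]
x^2

The characteristic polynomial is χ_A(x) = x^4, so the eigenvalues are known. The minimal polynomial is
  m_A(x) = Π_λ (x − λ)^{k_λ}
where k_λ is the size of the *largest* Jordan block for λ (equivalently, the smallest k with (A − λI)^k v = 0 for every generalised eigenvector v of λ).

  λ = 0: largest Jordan block has size 2, contributing (x − 0)^2

So m_A(x) = x^2 = x^2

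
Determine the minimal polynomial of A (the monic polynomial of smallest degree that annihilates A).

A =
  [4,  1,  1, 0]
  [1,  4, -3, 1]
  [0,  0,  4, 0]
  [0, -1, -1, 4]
x^3 - 12*x^2 + 48*x - 64

The characteristic polynomial is χ_A(x) = (x - 4)^4, so the eigenvalues are known. The minimal polynomial is
  m_A(x) = Π_λ (x − λ)^{k_λ}
where k_λ is the size of the *largest* Jordan block for λ (equivalently, the smallest k with (A − λI)^k v = 0 for every generalised eigenvector v of λ).

  λ = 4: largest Jordan block has size 3, contributing (x − 4)^3

So m_A(x) = (x - 4)^3 = x^3 - 12*x^2 + 48*x - 64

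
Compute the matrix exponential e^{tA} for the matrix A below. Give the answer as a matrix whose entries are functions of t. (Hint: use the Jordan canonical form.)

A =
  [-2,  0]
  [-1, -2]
e^{tA} =
  [exp(-2*t), 0]
  [-t*exp(-2*t), exp(-2*t)]

Strategy: write A = P · J · P⁻¹ where J is a Jordan canonical form, so e^{tA} = P · e^{tJ} · P⁻¹, and e^{tJ} can be computed block-by-block.

A has Jordan form
J =
  [-2,  1]
  [ 0, -2]
(up to reordering of blocks).

Per-block formulas:
  For a 2×2 Jordan block J_2(-2): exp(t · J_2(-2)) = e^(-2t)·(I + t·N), where N is the 2×2 nilpotent shift.

After assembling e^{tJ} and conjugating by P, we get:

e^{tA} =
  [exp(-2*t), 0]
  [-t*exp(-2*t), exp(-2*t)]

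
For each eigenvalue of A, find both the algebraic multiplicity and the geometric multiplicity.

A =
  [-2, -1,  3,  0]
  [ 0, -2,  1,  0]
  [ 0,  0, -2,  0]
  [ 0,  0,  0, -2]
λ = -2: alg = 4, geom = 2

Step 1 — factor the characteristic polynomial to read off the algebraic multiplicities:
  χ_A(x) = (x + 2)^4

Step 2 — compute geometric multiplicities via the rank-nullity identity g(λ) = n − rank(A − λI):
  rank(A − (-2)·I) = 2, so dim ker(A − (-2)·I) = n − 2 = 2

Summary:
  λ = -2: algebraic multiplicity = 4, geometric multiplicity = 2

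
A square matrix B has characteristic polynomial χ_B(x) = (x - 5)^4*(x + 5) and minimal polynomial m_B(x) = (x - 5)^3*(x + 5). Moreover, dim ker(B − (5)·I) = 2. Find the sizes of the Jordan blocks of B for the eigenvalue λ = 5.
Block sizes for λ = 5: [3, 1]

Step 1 — from the characteristic polynomial, algebraic multiplicity of λ = 5 is 4. From dim ker(B − (5)·I) = 2, there are exactly 2 Jordan blocks for λ = 5.
Step 2 — from the minimal polynomial, the factor (x − 5)^3 tells us the largest block for λ = 5 has size 3.
Step 3 — with total size 4, 2 blocks, and largest block 3, the block sizes (in nonincreasing order) are [3, 1].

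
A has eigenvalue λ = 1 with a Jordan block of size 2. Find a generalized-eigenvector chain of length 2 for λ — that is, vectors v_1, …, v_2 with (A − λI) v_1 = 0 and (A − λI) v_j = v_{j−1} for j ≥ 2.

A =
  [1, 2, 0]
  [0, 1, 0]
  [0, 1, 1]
A Jordan chain for λ = 1 of length 2:
v_1 = (2, 0, 1)ᵀ
v_2 = (0, 1, 0)ᵀ

Let N = A − (1)·I. We want v_2 with N^2 v_2 = 0 but N^1 v_2 ≠ 0; then v_{j-1} := N · v_j for j = 2, …, 2.

Pick v_2 = (0, 1, 0)ᵀ.
Then v_1 = N · v_2 = (2, 0, 1)ᵀ.

Sanity check: (A − (1)·I) v_1 = (0, 0, 0)ᵀ = 0. ✓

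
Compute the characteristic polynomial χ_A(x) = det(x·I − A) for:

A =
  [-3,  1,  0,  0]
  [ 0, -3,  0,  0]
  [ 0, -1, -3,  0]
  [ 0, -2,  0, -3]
x^4 + 12*x^3 + 54*x^2 + 108*x + 81

Expanding det(x·I − A) (e.g. by cofactor expansion or by noting that A is similar to its Jordan form J, which has the same characteristic polynomial as A) gives
  χ_A(x) = x^4 + 12*x^3 + 54*x^2 + 108*x + 81
which factors as (x + 3)^4. The eigenvalues (with algebraic multiplicities) are λ = -3 with multiplicity 4.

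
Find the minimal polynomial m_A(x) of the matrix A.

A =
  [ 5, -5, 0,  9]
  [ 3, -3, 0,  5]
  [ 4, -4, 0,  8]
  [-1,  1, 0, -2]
x^3

The characteristic polynomial is χ_A(x) = x^4, so the eigenvalues are known. The minimal polynomial is
  m_A(x) = Π_λ (x − λ)^{k_λ}
where k_λ is the size of the *largest* Jordan block for λ (equivalently, the smallest k with (A − λI)^k v = 0 for every generalised eigenvector v of λ).

  λ = 0: largest Jordan block has size 3, contributing (x − 0)^3

So m_A(x) = x^3 = x^3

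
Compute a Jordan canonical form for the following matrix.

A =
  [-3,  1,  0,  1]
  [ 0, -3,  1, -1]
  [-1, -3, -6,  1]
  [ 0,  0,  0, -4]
J_3(-4) ⊕ J_1(-4)

The characteristic polynomial is
  det(x·I − A) = x^4 + 16*x^3 + 96*x^2 + 256*x + 256 = (x + 4)^4

Eigenvalues and multiplicities (the geometric multiplicity of λ is n − rank(A − λI), which equals the number of Jordan blocks for λ):
  λ = -4: algebraic multiplicity = 4, geometric multiplicity = 2

Determining the block sizes for each eigenvalue:
  λ = -4: with am = 4 and gm = 2, the partition is not yet determined (e.g. several partitions of 4 into 2 parts exist). Let N = A − (-4)·I. Computing rank(N^1) = 2, rank(N^2) = 1, rank(N^3) = 0; the number of blocks of size ≥ j is rank(N^{j−1}) − rank(N^j), giving [2, 1, 1]. So we have 1 block(s) of size 3, 1 block(s) of size 1 → block sizes [3, 1]

Assembling the blocks gives a Jordan form
J =
  [-4,  1,  0,  0]
  [ 0, -4,  1,  0]
  [ 0,  0, -4,  0]
  [ 0,  0,  0, -4]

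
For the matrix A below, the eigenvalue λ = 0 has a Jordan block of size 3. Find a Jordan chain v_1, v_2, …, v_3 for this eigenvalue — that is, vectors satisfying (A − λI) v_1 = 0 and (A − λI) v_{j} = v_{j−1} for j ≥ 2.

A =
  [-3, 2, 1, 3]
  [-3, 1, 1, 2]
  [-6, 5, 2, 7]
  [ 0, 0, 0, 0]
A Jordan chain for λ = 0 of length 3:
v_1 = (-3, 0, -9, 0)ᵀ
v_2 = (-3, -3, -6, 0)ᵀ
v_3 = (1, 0, 0, 0)ᵀ

Let N = A − (0)·I. We want v_3 with N^3 v_3 = 0 but N^2 v_3 ≠ 0; then v_{j-1} := N · v_j for j = 3, …, 2.

Pick v_3 = (1, 0, 0, 0)ᵀ.
Then v_2 = N · v_3 = (-3, -3, -6, 0)ᵀ.
Then v_1 = N · v_2 = (-3, 0, -9, 0)ᵀ.

Sanity check: (A − (0)·I) v_1 = (0, 0, 0, 0)ᵀ = 0. ✓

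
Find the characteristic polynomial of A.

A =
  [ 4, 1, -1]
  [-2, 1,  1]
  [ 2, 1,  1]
x^3 - 6*x^2 + 12*x - 8

Expanding det(x·I − A) (e.g. by cofactor expansion or by noting that A is similar to its Jordan form J, which has the same characteristic polynomial as A) gives
  χ_A(x) = x^3 - 6*x^2 + 12*x - 8
which factors as (x - 2)^3. The eigenvalues (with algebraic multiplicities) are λ = 2 with multiplicity 3.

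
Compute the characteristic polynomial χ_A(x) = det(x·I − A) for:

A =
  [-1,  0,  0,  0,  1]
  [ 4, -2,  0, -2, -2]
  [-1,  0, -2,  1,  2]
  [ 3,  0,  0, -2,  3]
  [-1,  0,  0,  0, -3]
x^5 + 10*x^4 + 40*x^3 + 80*x^2 + 80*x + 32

Expanding det(x·I − A) (e.g. by cofactor expansion or by noting that A is similar to its Jordan form J, which has the same characteristic polynomial as A) gives
  χ_A(x) = x^5 + 10*x^4 + 40*x^3 + 80*x^2 + 80*x + 32
which factors as (x + 2)^5. The eigenvalues (with algebraic multiplicities) are λ = -2 with multiplicity 5.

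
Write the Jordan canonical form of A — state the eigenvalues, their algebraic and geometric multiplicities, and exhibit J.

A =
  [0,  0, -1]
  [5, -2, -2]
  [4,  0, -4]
J_3(-2)

The characteristic polynomial is
  det(x·I − A) = x^3 + 6*x^2 + 12*x + 8 = (x + 2)^3

Eigenvalues and multiplicities (the geometric multiplicity of λ is n − rank(A − λI), which equals the number of Jordan blocks for λ):
  λ = -2: algebraic multiplicity = 3, geometric multiplicity = 1

Determining the block sizes for each eigenvalue:
  λ = -2: one block (gm = 1), so the single block has size am = 3 → block sizes [3]

Assembling the blocks gives a Jordan form
J =
  [-2,  1,  0]
  [ 0, -2,  1]
  [ 0,  0, -2]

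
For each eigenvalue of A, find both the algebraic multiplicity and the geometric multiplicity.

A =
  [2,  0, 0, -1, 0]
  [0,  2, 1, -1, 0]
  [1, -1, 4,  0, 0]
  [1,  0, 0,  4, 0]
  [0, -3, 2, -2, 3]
λ = 3: alg = 5, geom = 2

Step 1 — factor the characteristic polynomial to read off the algebraic multiplicities:
  χ_A(x) = (x - 3)^5

Step 2 — compute geometric multiplicities via the rank-nullity identity g(λ) = n − rank(A − λI):
  rank(A − (3)·I) = 3, so dim ker(A − (3)·I) = n − 3 = 2

Summary:
  λ = 3: algebraic multiplicity = 5, geometric multiplicity = 2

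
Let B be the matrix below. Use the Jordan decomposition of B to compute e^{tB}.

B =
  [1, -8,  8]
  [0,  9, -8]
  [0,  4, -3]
e^{tB} =
  [exp(t), -2*exp(5*t) + 2*exp(t), 2*exp(5*t) - 2*exp(t)]
  [0, 2*exp(5*t) - exp(t), -2*exp(5*t) + 2*exp(t)]
  [0, exp(5*t) - exp(t), -exp(5*t) + 2*exp(t)]

Strategy: write B = P · J · P⁻¹ where J is a Jordan canonical form, so e^{tB} = P · e^{tJ} · P⁻¹, and e^{tJ} can be computed block-by-block.

B has Jordan form
J =
  [1, 0, 0]
  [0, 1, 0]
  [0, 0, 5]
(up to reordering of blocks).

Per-block formulas:
  For a 1×1 block at λ = 1: exp(t · [1]) = [e^(1t)].
  For a 1×1 block at λ = 5: exp(t · [5]) = [e^(5t)].

After assembling e^{tJ} and conjugating by P, we get:

e^{tB} =
  [exp(t), -2*exp(5*t) + 2*exp(t), 2*exp(5*t) - 2*exp(t)]
  [0, 2*exp(5*t) - exp(t), -2*exp(5*t) + 2*exp(t)]
  [0, exp(5*t) - exp(t), -exp(5*t) + 2*exp(t)]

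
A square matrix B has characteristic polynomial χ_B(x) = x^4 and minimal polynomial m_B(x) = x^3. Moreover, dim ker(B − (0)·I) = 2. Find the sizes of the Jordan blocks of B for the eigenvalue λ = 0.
Block sizes for λ = 0: [3, 1]

Step 1 — from the characteristic polynomial, algebraic multiplicity of λ = 0 is 4. From dim ker(B − (0)·I) = 2, there are exactly 2 Jordan blocks for λ = 0.
Step 2 — from the minimal polynomial, the factor (x − 0)^3 tells us the largest block for λ = 0 has size 3.
Step 3 — with total size 4, 2 blocks, and largest block 3, the block sizes (in nonincreasing order) are [3, 1].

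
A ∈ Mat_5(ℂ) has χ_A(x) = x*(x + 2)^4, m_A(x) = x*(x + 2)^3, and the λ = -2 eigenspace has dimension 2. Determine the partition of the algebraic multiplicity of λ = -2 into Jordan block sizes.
Block sizes for λ = -2: [3, 1]

Step 1 — from the characteristic polynomial, algebraic multiplicity of λ = -2 is 4. From dim ker(A − (-2)·I) = 2, there are exactly 2 Jordan blocks for λ = -2.
Step 2 — from the minimal polynomial, the factor (x + 2)^3 tells us the largest block for λ = -2 has size 3.
Step 3 — with total size 4, 2 blocks, and largest block 3, the block sizes (in nonincreasing order) are [3, 1].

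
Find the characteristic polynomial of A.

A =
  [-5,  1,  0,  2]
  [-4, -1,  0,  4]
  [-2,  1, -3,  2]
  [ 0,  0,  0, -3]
x^4 + 12*x^3 + 54*x^2 + 108*x + 81

Expanding det(x·I − A) (e.g. by cofactor expansion or by noting that A is similar to its Jordan form J, which has the same characteristic polynomial as A) gives
  χ_A(x) = x^4 + 12*x^3 + 54*x^2 + 108*x + 81
which factors as (x + 3)^4. The eigenvalues (with algebraic multiplicities) are λ = -3 with multiplicity 4.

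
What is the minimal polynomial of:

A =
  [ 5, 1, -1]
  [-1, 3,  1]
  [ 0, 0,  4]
x^2 - 8*x + 16

The characteristic polynomial is χ_A(x) = (x - 4)^3, so the eigenvalues are known. The minimal polynomial is
  m_A(x) = Π_λ (x − λ)^{k_λ}
where k_λ is the size of the *largest* Jordan block for λ (equivalently, the smallest k with (A − λI)^k v = 0 for every generalised eigenvector v of λ).

  λ = 4: largest Jordan block has size 2, contributing (x − 4)^2

So m_A(x) = (x - 4)^2 = x^2 - 8*x + 16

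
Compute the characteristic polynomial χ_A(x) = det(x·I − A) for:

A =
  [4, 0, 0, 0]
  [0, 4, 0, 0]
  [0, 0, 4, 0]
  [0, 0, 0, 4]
x^4 - 16*x^3 + 96*x^2 - 256*x + 256

Expanding det(x·I − A) (e.g. by cofactor expansion or by noting that A is similar to its Jordan form J, which has the same characteristic polynomial as A) gives
  χ_A(x) = x^4 - 16*x^3 + 96*x^2 - 256*x + 256
which factors as (x - 4)^4. The eigenvalues (with algebraic multiplicities) are λ = 4 with multiplicity 4.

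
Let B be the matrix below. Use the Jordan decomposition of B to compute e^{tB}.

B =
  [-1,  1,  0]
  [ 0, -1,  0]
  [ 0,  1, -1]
e^{tB} =
  [exp(-t), t*exp(-t), 0]
  [0, exp(-t), 0]
  [0, t*exp(-t), exp(-t)]

Strategy: write B = P · J · P⁻¹ where J is a Jordan canonical form, so e^{tB} = P · e^{tJ} · P⁻¹, and e^{tJ} can be computed block-by-block.

B has Jordan form
J =
  [-1,  1,  0]
  [ 0, -1,  0]
  [ 0,  0, -1]
(up to reordering of blocks).

Per-block formulas:
  For a 2×2 Jordan block J_2(-1): exp(t · J_2(-1)) = e^(-1t)·(I + t·N), where N is the 2×2 nilpotent shift.
  For a 1×1 block at λ = -1: exp(t · [-1]) = [e^(-1t)].

After assembling e^{tJ} and conjugating by P, we get:

e^{tB} =
  [exp(-t), t*exp(-t), 0]
  [0, exp(-t), 0]
  [0, t*exp(-t), exp(-t)]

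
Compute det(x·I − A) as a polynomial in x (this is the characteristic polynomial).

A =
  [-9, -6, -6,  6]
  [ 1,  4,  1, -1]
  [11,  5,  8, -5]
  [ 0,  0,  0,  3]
x^4 - 6*x^3 + 54*x - 81

Expanding det(x·I − A) (e.g. by cofactor expansion or by noting that A is similar to its Jordan form J, which has the same characteristic polynomial as A) gives
  χ_A(x) = x^4 - 6*x^3 + 54*x - 81
which factors as (x - 3)^3*(x + 3). The eigenvalues (with algebraic multiplicities) are λ = -3 with multiplicity 1, λ = 3 with multiplicity 3.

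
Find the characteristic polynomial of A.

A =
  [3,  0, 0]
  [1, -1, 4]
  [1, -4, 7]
x^3 - 9*x^2 + 27*x - 27

Expanding det(x·I − A) (e.g. by cofactor expansion or by noting that A is similar to its Jordan form J, which has the same characteristic polynomial as A) gives
  χ_A(x) = x^3 - 9*x^2 + 27*x - 27
which factors as (x - 3)^3. The eigenvalues (with algebraic multiplicities) are λ = 3 with multiplicity 3.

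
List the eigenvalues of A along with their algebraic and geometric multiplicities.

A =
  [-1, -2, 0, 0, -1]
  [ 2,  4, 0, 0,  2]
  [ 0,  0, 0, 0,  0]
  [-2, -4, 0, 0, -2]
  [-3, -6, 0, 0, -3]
λ = 0: alg = 5, geom = 4

Step 1 — factor the characteristic polynomial to read off the algebraic multiplicities:
  χ_A(x) = x^5

Step 2 — compute geometric multiplicities via the rank-nullity identity g(λ) = n − rank(A − λI):
  rank(A − (0)·I) = 1, so dim ker(A − (0)·I) = n − 1 = 4

Summary:
  λ = 0: algebraic multiplicity = 5, geometric multiplicity = 4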